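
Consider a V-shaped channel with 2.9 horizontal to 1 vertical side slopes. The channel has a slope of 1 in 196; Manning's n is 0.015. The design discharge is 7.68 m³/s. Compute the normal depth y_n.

Manning's equation rearranged: A R^(2/3) = nQ / (1·√S) = 0.015 × 7.68 / (√0.005102) = 1.613.
Try y = 1.19 m: A R^(2/3) = 2.798 — high.
Try y = 0.697 m: A R^(2/3) = 0.672 — low.
Try y = 0.968 m: A R^(2/3) = 1.614 — matches.

y_n = 0.968 m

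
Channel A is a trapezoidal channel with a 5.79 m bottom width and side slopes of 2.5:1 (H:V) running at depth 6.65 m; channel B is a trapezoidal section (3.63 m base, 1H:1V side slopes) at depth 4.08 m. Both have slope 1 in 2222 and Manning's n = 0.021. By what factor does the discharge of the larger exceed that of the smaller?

6.82

Channel A: With bottom width b = 5.79 m and side slope z = 2.5: A = (b + zy)y = (5.79 + 2.5×6.65)×6.65 = 149.1 m²; P = b + 2y√(1+z²) = 5.79 + 2×6.65×2.693 = 41.6 m. Hydraulic radius R = A/P = 149.1/41.6 = 3.583 m. Q_A = (1/0.021)·149.1·3.583^(2/3)·√0.00045 = 352.6 m³/s.
Channel B: With bottom width b = 3.63 m and side slope z = 1: A = (b + zy)y = (3.63 + 1×4.08)×4.08 = 31.46 m²; P = b + 2y√(1+z²) = 3.63 + 2×4.08×1.414 = 15.17 m. Hydraulic radius R = A/P = 31.46/15.17 = 2.074 m. Q_B = (1/0.021)·31.46·2.074^(2/3)·√0.00045 = 51.67 m³/s.
The larger discharge is 352.6 m³/s and the smaller is 51.67 m³/s; the ratio is 6.82.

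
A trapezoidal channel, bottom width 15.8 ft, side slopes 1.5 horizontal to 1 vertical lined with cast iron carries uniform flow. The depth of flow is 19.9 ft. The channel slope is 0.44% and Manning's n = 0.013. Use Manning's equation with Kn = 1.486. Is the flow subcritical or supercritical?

supercritical

With bottom width b = 15.8 ft and side slope z = 1.5: A = (b + zy)y = (15.8 + 1.5×19.9)×19.9 = 908.4 ft²; P = b + 2y√(1+z²) = 15.8 + 2×19.9×1.803 = 87.55 ft.
Hydraulic radius R = A/P = 908.4/87.55 = 10.38 ft.
V = (1.486/n) R^(2/3) √S = (1.486/0.013) × 10.38^(2/3) × √0.0044 = 36.07 ft/s. Hydraulic depth D_h = A/T = 908.4/75.5 = 12.03 ft.
Froude number Fr = V/√(g·D_h) = 36.07/√(32.2×12.03) = 1.83, which is greater than 1, so the flow is supercritical.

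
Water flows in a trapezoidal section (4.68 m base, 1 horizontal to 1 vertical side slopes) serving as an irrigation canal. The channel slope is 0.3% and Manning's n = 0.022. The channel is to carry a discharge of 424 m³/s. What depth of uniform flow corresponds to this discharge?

Manning's equation rearranged: A R^(2/3) = nQ / (1·√S) = 0.022 × 424 / (√0.003) = 170.3.
Try y = 8.11 m: A R^(2/3) = 250.6 — too large.
Try y = 4.97 m: A R^(2/3) = 89.74 — too small.
Try y = 6.77 m: A R^(2/3) = 170.2 — ≈ 170.3.

y_n = 6.77 m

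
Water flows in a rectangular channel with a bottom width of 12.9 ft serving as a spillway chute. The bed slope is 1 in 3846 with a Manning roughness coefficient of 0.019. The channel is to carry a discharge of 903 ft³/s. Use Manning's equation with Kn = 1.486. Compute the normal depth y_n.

Manning's equation rearranged: A R^(2/3) = nQ / (1.486·√S) = 0.019 × 903 / (1.486 × √0.00026) = 716.
Trying y = 21.1 ft: A R^(2/3) = 789.5 — high.
Trying y = 15.6 ft: A R^(2/3) = 553.6 — low.
Trying y = 19.4 ft: A R^(2/3) = 716.1 — ≈ 716.

y_n = 19.4 ft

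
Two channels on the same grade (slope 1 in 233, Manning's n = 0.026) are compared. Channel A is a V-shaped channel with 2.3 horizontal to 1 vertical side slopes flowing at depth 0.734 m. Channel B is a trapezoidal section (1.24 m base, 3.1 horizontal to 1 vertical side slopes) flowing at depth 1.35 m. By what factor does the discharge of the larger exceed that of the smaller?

9.9

Channel A: For a triangular section with side slope z = 2.3: A = zy² = 2.3×0.734² = 1.239 m²; P = 2y√(1+z²) = 2×0.734×2.508 = 3.682 m. Hydraulic radius R = A/P = 1.239/3.682 = 0.3366 m. Q_A = (1/0.026)·1.239·0.3366^(2/3)·√0.004292 = 1.511 m³/s.
Channel B: With bottom width b = 1.24 m and side slope z = 3.1: A = (b + zy)y = (1.24 + 3.1×1.35)×1.35 = 7.324 m²; P = b + 2y√(1+z²) = 1.24 + 2×1.35×3.257 = 10.03 m. Hydraulic radius R = A/P = 7.324/10.03 = 0.7298 m. Q_B = (1/0.026)·7.324·0.7298^(2/3)·√0.004292 = 14.96 m³/s.
The larger discharge is 14.96 m³/s and the smaller is 1.511 m³/s; the ratio is 9.9.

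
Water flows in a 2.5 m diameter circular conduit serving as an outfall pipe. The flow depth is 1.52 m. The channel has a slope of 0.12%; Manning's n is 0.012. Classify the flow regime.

subcritical

For a circular section of diameter D = 2.5 m at depth y = 1.52 m, the central angle is θ = 2 arccos(1 − 2y/D) = 3.577 rad. Then A = (D²/8)(θ − sin θ) = 3.124 m² and P = Dθ/2 = 4.471 m.
Hydraulic radius R = A/P = 3.124/4.471 = 0.6987 m.
V = (1/n) R^(2/3) √S = (1/0.012) × 0.6987^(2/3) × √0.0012 = 2.273 m/s. Hydraulic depth D_h = A/T = 3.124/2.441 = 1.28 m.
Froude number Fr = V/√(g·D_h) = 2.273/√(9.81×1.28) = 0.641, which is less than 1, so the flow is subcritical.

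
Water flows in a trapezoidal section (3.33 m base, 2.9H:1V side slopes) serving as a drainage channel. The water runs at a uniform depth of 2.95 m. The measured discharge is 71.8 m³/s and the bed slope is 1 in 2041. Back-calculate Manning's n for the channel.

n = 0.015

With bottom width b = 3.33 m and side slope z = 2.9: A = (b + zy)y = (3.33 + 2.9×2.95)×2.95 = 35.06 m²; P = b + 2y√(1+z²) = 3.33 + 2×2.95×3.068 = 21.43 m.
Hydraulic radius R = A/P = 35.06/21.43 = 1.636 m.
Rearranging Manning's equation: n = (1/Q) A R^(2/3) S^(1/2) = (1/71.8) × 35.06 × 1.636^(2/3) × √0.00049 = 0.015.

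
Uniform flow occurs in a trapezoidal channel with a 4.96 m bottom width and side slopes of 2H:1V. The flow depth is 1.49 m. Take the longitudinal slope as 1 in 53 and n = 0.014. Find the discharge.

Q = 117 m³/s

With bottom width b = 4.96 m and side slope z = 2: A = (b + zy)y = (4.96 + 2×1.49)×1.49 = 11.83 m²; P = b + 2y√(1+z²) = 4.96 + 2×1.49×2.236 = 11.62 m.
Hydraulic radius R = A/P = 11.83/11.62 = 1.018 m.
Manning's equation: Q = (1/n) A R^(2/3) S^(1/2) = (1/0.014) × 11.83 × 1.018^(2/3) × 0.01887^(1/2) = 117 m³/s.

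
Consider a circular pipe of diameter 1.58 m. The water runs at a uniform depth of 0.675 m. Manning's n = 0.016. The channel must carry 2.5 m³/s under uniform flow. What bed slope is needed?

For a circular section of diameter D = 1.58 m at depth y = 0.675 m, the central angle is θ = 2 arccos(1 − 2y/D) = 2.849 rad. Then A = (D²/8)(θ − sin θ) = 0.7993 m² and P = Dθ/2 = 2.251 m.
Hydraulic radius R = A/P = 0.7993/2.251 = 0.3551 m.
From Manning's equation, S = [nQ / (1 A R^(2/3))]² = [0.016 × 2.5 / (1 × 0.7993 × 0.3551^(2/3))]² = 0.00996.

S = 0.00996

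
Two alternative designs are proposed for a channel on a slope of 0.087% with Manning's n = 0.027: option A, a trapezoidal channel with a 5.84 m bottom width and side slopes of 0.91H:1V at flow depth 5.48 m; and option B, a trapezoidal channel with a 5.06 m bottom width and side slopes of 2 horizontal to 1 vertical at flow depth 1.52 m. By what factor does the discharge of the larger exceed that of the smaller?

9.5

Channel A: With bottom width b = 5.84 m and side slope z = 0.91: A = (b + zy)y = (5.84 + 0.91×5.48)×5.48 = 59.33 m²; P = b + 2y√(1+z²) = 5.84 + 2×5.48×1.352 = 20.66 m. Hydraulic radius R = A/P = 59.33/20.66 = 2.872 m. Q_A = (1/0.027)·59.33·2.872^(2/3)·√0.00087 = 131 m³/s.
Channel B: With bottom width b = 5.06 m and side slope z = 2: A = (b + zy)y = (5.06 + 2×1.52)×1.52 = 12.31 m²; P = b + 2y√(1+z²) = 5.06 + 2×1.52×2.236 = 11.86 m. Hydraulic radius R = A/P = 12.31/11.86 = 1.038 m. Q_B = (1/0.027)·12.31·1.038^(2/3)·√0.00087 = 13.79 m³/s.
The larger discharge is 131 m³/s and the smaller is 13.79 m³/s; the ratio is 9.5.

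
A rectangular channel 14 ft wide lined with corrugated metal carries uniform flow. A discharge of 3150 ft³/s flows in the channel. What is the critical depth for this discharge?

For a rectangular channel, critical depth y_c = (q²/g)^(1/3) where q = Q/b = 3150/14 = 225 ft²/s.
So y_c = (225²/32.2)^(1/3) = 11.6 ft.

y_c = 11.6 ft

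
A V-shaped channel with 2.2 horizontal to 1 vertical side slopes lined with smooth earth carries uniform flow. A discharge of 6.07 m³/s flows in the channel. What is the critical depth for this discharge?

At critical depth, Q² T / (g A³) = 1, i.e. A³/T = Q²/g = 6.07²/9.81 = 3.756.
At y = 1.38 m: A³/T = 12.11 — over.
At y = 1.09 m: A³/T = 3.723 — close enough.

y_c = 1.09 m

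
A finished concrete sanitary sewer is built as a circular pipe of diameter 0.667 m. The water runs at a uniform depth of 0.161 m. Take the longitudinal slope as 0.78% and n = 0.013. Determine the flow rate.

For a circular section of diameter D = 0.667 m at depth y = 0.161 m, the central angle is θ = 2 arccos(1 − 2y/D) = 2.054 rad. Then A = (D²/8)(θ − sin θ) = 0.06501 m² and P = Dθ/2 = 0.6851 m.
Hydraulic radius R = A/P = 0.06501/0.6851 = 0.09489 m.
Manning's equation: Q = (1/n) A R^(2/3) S^(1/2) = (1/0.013) × 0.06501 × 0.09489^(2/3) × 0.0078^(1/2) = 0.0919 m³/s.

Q = 0.0919 m³/s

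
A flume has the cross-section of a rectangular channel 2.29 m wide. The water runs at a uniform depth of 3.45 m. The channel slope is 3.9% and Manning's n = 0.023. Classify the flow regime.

Flow area A = b·y = 2.29 × 3.45 = 7.901 m². Wetted perimeter P = b + 2y = 2.29 + 2×3.45 = 9.19 m.
Hydraulic radius R = A/P = 7.901/9.19 = 0.8597 m.
V = (1/n) R^(2/3) √S = (1/0.023) × 0.8597^(2/3) × √0.039 = 7.763 m/s. Hydraulic depth D_h = A/T = 7.901/2.29 = 3.45 m.
Froude number Fr = V/√(g·D_h) = 7.763/√(9.81×3.45) = 1.33, which is greater than 1, so the flow is supercritical.

supercritical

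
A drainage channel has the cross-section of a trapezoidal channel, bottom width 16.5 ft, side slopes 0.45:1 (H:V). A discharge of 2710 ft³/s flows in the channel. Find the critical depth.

y_c = 8.67 ft

At critical depth, Q² T / (g A³) = 1, i.e. A³/T = Q²/g = 2710²/32.2 = 228100.
At y = 9.62 ft: A³/T = 319800 — high.
At y = 8.67 ft: A³/T = 227700 — close enough.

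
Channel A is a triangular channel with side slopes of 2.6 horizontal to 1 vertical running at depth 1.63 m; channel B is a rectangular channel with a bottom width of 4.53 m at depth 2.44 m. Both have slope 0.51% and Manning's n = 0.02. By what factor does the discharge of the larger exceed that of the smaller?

2.14

Channel A: For a triangular section with side slope z = 2.6: A = zy² = 2.6×1.63² = 6.908 m²; P = 2y√(1+z²) = 2×1.63×2.786 = 9.081 m. Hydraulic radius R = A/P = 6.908/9.081 = 0.7607 m. Q_A = (1/0.02)·6.908·0.7607^(2/3)·√0.0051 = 20.55 m³/s.
Channel B: Flow area A = b·y = 4.53 × 2.44 = 11.05 m². Wetted perimeter P = b + 2y = 4.53 + 2×2.44 = 9.41 m. Hydraulic radius R = A/P = 11.05/9.41 = 1.175 m. Q_B = (1/0.02)·11.05·1.175^(2/3)·√0.0051 = 43.94 m³/s.
The larger discharge is 43.94 m³/s and the smaller is 20.55 m³/s; the ratio is 2.14.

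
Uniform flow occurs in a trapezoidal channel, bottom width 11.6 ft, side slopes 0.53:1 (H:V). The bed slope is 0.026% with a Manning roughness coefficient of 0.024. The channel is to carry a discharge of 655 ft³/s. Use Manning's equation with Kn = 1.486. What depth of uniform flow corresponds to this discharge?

y_n = 11.8 ft

Manning's equation rearranged: A R^(2/3) = nQ / (1.486·√S) = 0.024 × 655 / (1.486 × √0.00026) = 656.1.
At y = 8.76 ft: A R^(2/3) = 389.4 — short.
At y = 13.4 ft: A R^(2/3) = 825.3 — over.
At y = 11.8 ft: A R^(2/3) = 656.4 — ≈ 656.1.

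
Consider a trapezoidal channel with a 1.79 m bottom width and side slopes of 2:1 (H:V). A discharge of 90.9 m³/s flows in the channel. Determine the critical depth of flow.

At critical depth, Q² T / (g A³) = 1, i.e. A³/T = Q²/g = 90.9²/9.81 = 842.3.
Try y = 3.65 m: A³/T = 2228 — too large.
Try y = 2.94 m: A³/T = 846.2 — ≈ 842.3.

y_c = 2.94 m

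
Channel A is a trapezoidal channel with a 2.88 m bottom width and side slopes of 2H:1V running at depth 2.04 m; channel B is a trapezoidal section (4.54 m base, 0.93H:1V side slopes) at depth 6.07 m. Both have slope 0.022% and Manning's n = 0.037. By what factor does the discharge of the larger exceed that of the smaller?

7.97

Channel A: With bottom width b = 2.88 m and side slope z = 2: A = (b + zy)y = (2.88 + 2×2.04)×2.04 = 14.2 m²; P = b + 2y√(1+z²) = 2.88 + 2×2.04×2.236 = 12 m. Hydraulic radius R = A/P = 14.2/12 = 1.183 m. Q_A = (1/0.037)·14.2·1.183^(2/3)·√0.00022 = 6.366 m³/s.
Channel B: With bottom width b = 4.54 m and side slope z = 0.93: A = (b + zy)y = (4.54 + 0.93×6.07)×6.07 = 61.82 m²; P = b + 2y√(1+z²) = 4.54 + 2×6.07×1.366 = 21.12 m. Hydraulic radius R = A/P = 61.82/21.12 = 2.927 m. Q_B = (1/0.037)·61.82·2.927^(2/3)·√0.00022 = 50.72 m³/s.
The larger discharge is 50.72 m³/s and the smaller is 6.366 m³/s; the ratio is 7.97.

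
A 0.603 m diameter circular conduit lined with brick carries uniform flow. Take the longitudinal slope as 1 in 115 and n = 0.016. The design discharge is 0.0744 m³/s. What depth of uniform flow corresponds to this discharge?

y_n = 0.162 m

Manning's equation rearranged: A R^(2/3) = nQ / (1·√S) = 0.016 × 0.0744 / (√0.008696) = 0.01277.
Trying y = 0.13 m: A R^(2/3) = 0.008243 — low.
Trying y = 0.192 m: A R^(2/3) = 0.01777 — high.
Trying y = 0.162 m: A R^(2/3) = 0.01277 — close enough.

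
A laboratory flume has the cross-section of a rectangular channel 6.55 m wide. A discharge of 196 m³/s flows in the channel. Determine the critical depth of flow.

y_c = 4.5 m

For a rectangular channel, critical depth y_c = (q²/g)^(1/3) where q = Q/b = 196/6.55 = 29.92 m²/s.
So y_c = (29.92²/9.81)^(1/3) = 4.5 m.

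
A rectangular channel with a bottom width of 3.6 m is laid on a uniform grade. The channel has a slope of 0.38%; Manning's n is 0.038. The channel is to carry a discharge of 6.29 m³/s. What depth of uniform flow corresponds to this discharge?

y_n = 1.3 m

Manning's equation rearranged: A R^(2/3) = nQ / (1·√S) = 0.038 × 6.29 / (√0.0038) = 3.877.
Try y = 0.898 m: A R^(2/3) = 2.297 — low.
Try y = 1.59 m: A R^(2/3) = 5.113 — high.
Try y = 1.3 m: A R^(2/3) = 3.88 — matches.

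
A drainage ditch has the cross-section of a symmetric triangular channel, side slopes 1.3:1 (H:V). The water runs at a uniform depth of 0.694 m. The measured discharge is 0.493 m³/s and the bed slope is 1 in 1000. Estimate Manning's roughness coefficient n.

For a triangular section with side slope z = 1.3: A = zy² = 1.3×0.694² = 0.6261 m²; P = 2y√(1+z²) = 2×0.694×1.64 = 2.276 m.
Hydraulic radius R = A/P = 0.6261/2.276 = 0.275 m.
Rearranging Manning's equation: n = (1/Q) A R^(2/3) S^(1/2) = (1/0.493) × 0.6261 × 0.275^(2/3) × √0.001 = 0.017.

n = 0.017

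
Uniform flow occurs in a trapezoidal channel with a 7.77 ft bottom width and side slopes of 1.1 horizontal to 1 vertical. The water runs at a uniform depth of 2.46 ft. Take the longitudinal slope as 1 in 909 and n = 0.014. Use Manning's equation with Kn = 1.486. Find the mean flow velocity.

With bottom width b = 7.77 ft and side slope z = 1.1: A = (b + zy)y = (7.77 + 1.1×2.46)×2.46 = 25.77 ft²; P = b + 2y√(1+z²) = 7.77 + 2×2.46×1.487 = 15.08 ft.
Hydraulic radius R = A/P = 25.77/15.08 = 1.708 ft.
From Manning's equation, V = (1.486/n) R^(2/3) S^(1/2) = (1.486/0.014) × 1.708^(2/3) × 0.0011^(1/2) = 5.03 ft/s.

V = 5.03 ft/s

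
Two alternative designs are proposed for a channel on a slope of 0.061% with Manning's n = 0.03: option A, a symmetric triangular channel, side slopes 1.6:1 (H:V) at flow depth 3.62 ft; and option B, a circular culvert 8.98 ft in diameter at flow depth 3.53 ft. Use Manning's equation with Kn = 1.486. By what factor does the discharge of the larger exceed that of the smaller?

1.27

Channel A: For a triangular section with side slope z = 1.6: A = zy² = 1.6×3.62² = 20.97 ft²; P = 2y√(1+z²) = 2×3.62×1.887 = 13.66 ft. Hydraulic radius R = A/P = 20.97/13.66 = 1.535 ft. Q_A = (1.486/0.03)·20.97·1.535^(2/3)·√0.00061 = 34.13 ft³/s.
Channel B: For a circular section of diameter D = 8.98 ft at depth y = 3.53 ft, the central angle is θ = 2 arccos(1 − 2y/D) = 2.711 rad. Then A = (D²/8)(θ − sin θ) = 23.11 ft² and P = Dθ/2 = 12.17 ft. Hydraulic radius R = A/P = 23.11/12.17 = 1.899 ft. Q_B = (1.486/0.03)·23.11·1.899^(2/3)·√0.00061 = 43.36 ft³/s.
The larger discharge is 43.36 ft³/s and the smaller is 34.13 ft³/s; the ratio is 1.27.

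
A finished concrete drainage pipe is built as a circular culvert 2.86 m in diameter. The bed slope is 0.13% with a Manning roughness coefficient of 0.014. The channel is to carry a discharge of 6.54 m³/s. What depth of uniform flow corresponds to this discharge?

Manning's equation rearranged: A R^(2/3) = nQ / (1·√S) = 0.014 × 6.54 / (√0.0013) = 2.539.
Try y = 1.59 m: A R^(2/3) = 3.061 — too large.
Try y = 1.1 m: A R^(2/3) = 1.611 — too small.
Try y = 1.42 m: A R^(2/3) = 2.538 — ≈ 2.539.

y_n = 1.42 m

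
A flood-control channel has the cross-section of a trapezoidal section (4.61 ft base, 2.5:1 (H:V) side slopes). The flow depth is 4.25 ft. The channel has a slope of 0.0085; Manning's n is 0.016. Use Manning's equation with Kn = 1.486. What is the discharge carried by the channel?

Q = 981 ft³/s

With bottom width b = 4.61 ft and side slope z = 2.5: A = (b + zy)y = (4.61 + 2.5×4.25)×4.25 = 64.75 ft²; P = b + 2y√(1+z²) = 4.61 + 2×4.25×2.693 = 27.5 ft.
Hydraulic radius R = A/P = 64.75/27.5 = 2.355 ft.
Manning's equation: Q = (1.486/n) A R^(2/3) S^(1/2) = (1.486/0.016) × 64.75 × 2.355^(2/3) × 0.0085^(1/2) = 981 ft³/s.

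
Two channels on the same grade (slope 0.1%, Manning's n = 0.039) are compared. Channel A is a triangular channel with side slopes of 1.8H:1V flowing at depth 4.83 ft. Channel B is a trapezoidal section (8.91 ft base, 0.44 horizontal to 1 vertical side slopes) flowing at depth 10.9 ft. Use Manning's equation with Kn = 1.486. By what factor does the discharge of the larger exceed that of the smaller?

Channel A: For a triangular section with side slope z = 1.8: A = zy² = 1.8×4.83² = 41.99 ft²; P = 2y√(1+z²) = 2×4.83×2.059 = 19.89 ft. Hydraulic radius R = A/P = 41.99/19.89 = 2.111 ft. Q_A = (1.486/0.039)·41.99·2.111^(2/3)·√0.001 = 83.26 ft³/s.
Channel B: With bottom width b = 8.91 ft and side slope z = 0.44: A = (b + zy)y = (8.91 + 0.44×10.9)×10.9 = 149.4 ft²; P = b + 2y√(1+z²) = 8.91 + 2×10.9×1.093 = 32.73 ft. Hydraulic radius R = A/P = 149.4/32.73 = 4.565 ft. Q_B = (1.486/0.039)·149.4·4.565^(2/3)·√0.001 = 495.4 ft³/s.
The larger discharge is 495.4 ft³/s and the smaller is 83.26 ft³/s; the ratio is 5.95.

5.95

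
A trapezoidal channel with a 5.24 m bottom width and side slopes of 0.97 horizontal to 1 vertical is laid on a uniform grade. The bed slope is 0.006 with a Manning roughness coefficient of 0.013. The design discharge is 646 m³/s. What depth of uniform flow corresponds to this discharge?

y_n = 5.31 m

Manning's equation rearranged: A R^(2/3) = nQ / (1·√S) = 0.013 × 646 / (√0.006) = 108.4.
Try y = 4.1 m: A R^(2/3) = 65.23 — too small.
Try y = 5.9 m: A R^(2/3) = 134.1 — too large.
Try y = 5.31 m: A R^(2/3) = 108.4 — close enough.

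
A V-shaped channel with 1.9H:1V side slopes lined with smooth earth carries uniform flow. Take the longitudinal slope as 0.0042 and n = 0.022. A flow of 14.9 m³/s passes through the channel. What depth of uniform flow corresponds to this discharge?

y_n = 1.77 m

Manning's equation rearranged: A R^(2/3) = nQ / (1·√S) = 0.022 × 14.9 / (√0.0042) = 5.058.
Try y = 2.13 m: A R^(2/3) = 8.286 — over.
Try y = 1.51 m: A R^(2/3) = 3.311 — short.
Try y = 1.77 m: A R^(2/3) = 5.057 — matches.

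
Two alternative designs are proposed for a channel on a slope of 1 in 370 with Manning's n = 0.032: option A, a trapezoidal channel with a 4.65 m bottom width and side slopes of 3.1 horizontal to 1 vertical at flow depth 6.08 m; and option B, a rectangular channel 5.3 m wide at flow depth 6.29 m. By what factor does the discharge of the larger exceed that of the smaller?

Channel A: With bottom width b = 4.65 m and side slope z = 3.1: A = (b + zy)y = (4.65 + 3.1×6.08)×6.08 = 142.9 m²; P = b + 2y√(1+z²) = 4.65 + 2×6.08×3.257 = 44.26 m. Hydraulic radius R = A/P = 142.9/44.26 = 3.228 m. Q_A = (1/0.032)·142.9·3.228^(2/3)·√0.002703 = 507 m³/s.
Channel B: Flow area A = b·y = 5.3 × 6.29 = 33.34 m². Wetted perimeter P = b + 2y = 5.3 + 2×6.29 = 17.88 m. Hydraulic radius R = A/P = 33.34/17.88 = 1.864 m. Q_B = (1/0.032)·33.34·1.864^(2/3)·√0.002703 = 82.04 m³/s.
The larger discharge is 507 m³/s and the smaller is 82.04 m³/s; the ratio is 6.18.

6.18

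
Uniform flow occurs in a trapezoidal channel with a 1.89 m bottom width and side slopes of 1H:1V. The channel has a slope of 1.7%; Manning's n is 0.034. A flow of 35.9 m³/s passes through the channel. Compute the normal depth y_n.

y_n = 2.17 m

Manning's equation rearranged: A R^(2/3) = nQ / (1·√S) = 0.034 × 35.9 / (√0.017) = 9.362.
At y = 2.46 m: A R^(2/3) = 12.15 — too large.
At y = 1.88 m: A R^(2/3) = 7.009 — too small.
At y = 2.17 m: A R^(2/3) = 9.374 — matches.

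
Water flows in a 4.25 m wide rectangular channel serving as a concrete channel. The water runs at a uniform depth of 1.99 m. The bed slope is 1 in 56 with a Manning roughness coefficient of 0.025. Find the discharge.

Q = 46 m³/s

Flow area A = b·y = 4.25 × 1.99 = 8.457 m². Wetted perimeter P = b + 2y = 4.25 + 2×1.99 = 8.23 m.
Hydraulic radius R = A/P = 8.457/8.23 = 1.028 m.
Manning's equation: Q = (1/n) A R^(2/3) S^(1/2) = (1/0.025) × 8.457 × 1.028^(2/3) × 0.01786^(1/2) = 46 m³/s.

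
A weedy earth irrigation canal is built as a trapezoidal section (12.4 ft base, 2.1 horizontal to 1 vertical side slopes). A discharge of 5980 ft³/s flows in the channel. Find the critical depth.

At critical depth, Q² T / (g A³) = 1, i.e. A³/T = Q²/g = 5980²/32.2 = 1111000.
Try y = 9.83 ft: A³/T = 638300 — short.
Try y = 11.2 ft: A³/T = 1095000 — matches.

y_c = 11.2 ft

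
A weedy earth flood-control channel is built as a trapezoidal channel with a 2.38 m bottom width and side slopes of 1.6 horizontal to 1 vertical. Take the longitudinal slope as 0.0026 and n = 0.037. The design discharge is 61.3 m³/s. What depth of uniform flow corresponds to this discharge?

Manning's equation rearranged: A R^(2/3) = nQ / (1·√S) = 0.037 × 61.3 / (√0.0026) = 44.48.
Try y = 3.15 m: A R^(2/3) = 32.48 — too small.
Try y = 3.62 m: A R^(2/3) = 44.49 — close enough.

y_n = 3.62 m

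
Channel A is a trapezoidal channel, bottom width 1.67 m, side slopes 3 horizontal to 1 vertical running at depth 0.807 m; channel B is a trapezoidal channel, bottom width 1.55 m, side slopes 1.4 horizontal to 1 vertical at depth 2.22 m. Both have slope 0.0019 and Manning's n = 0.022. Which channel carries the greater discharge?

channel B

Channel A: With bottom width b = 1.67 m and side slope z = 3: A = (b + zy)y = (1.67 + 3×0.807)×0.807 = 3.301 m²; P = b + 2y√(1+z²) = 1.67 + 2×0.807×3.162 = 6.774 m. Hydraulic radius R = A/P = 3.301/6.774 = 0.4874 m. Q_A = (1/0.022)·3.301·0.4874^(2/3)·√0.0019 = 4.051 m³/s.
Channel B: With bottom width b = 1.55 m and side slope z = 1.4: A = (b + zy)y = (1.55 + 1.4×2.22)×2.22 = 10.34 m²; P = b + 2y√(1+z²) = 1.55 + 2×2.22×1.72 = 9.189 m. Hydraulic radius R = A/P = 10.34/9.189 = 1.125 m. Q_B = (1/0.022)·10.34·1.125^(2/3)·√0.0019 = 22.17 m³/s.
Q_A = 4.051 m³/s vs Q_B = 22.17 m³/s, so channel B carries more.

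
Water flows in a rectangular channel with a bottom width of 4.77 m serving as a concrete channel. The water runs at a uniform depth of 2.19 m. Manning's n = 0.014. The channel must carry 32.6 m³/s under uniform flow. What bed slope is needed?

Flow area A = b·y = 4.77 × 2.19 = 10.45 m². Wetted perimeter P = b + 2y = 4.77 + 2×2.19 = 9.15 m.
Hydraulic radius R = A/P = 10.45/9.15 = 1.142 m.
From Manning's equation, S = [nQ / (1 A R^(2/3))]² = [0.014 × 32.6 / (1 × 10.45 × 1.142^(2/3))]² = 0.0016.

S = 0.0016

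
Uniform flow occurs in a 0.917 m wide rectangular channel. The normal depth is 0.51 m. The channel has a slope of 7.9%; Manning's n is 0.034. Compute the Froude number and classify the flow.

supercritical

Flow area A = b·y = 0.917 × 0.51 = 0.4677 m². Wetted perimeter P = b + 2y = 0.917 + 2×0.51 = 1.937 m.
Hydraulic radius R = A/P = 0.4677/1.937 = 0.2414 m.
V = (1/n) R^(2/3) √S = (1/0.034) × 0.2414^(2/3) × √0.079 = 3.205 m/s. Hydraulic depth D_h = A/T = 0.4677/0.917 = 0.51 m.
Froude number Fr = V/√(g·D_h) = 3.205/√(9.81×0.51) = 1.43, which is greater than 1, so the flow is supercritical.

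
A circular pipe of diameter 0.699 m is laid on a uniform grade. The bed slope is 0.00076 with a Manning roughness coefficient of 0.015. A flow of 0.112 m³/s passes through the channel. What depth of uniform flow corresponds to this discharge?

y_n = 0.353 m

Manning's equation rearranged: A R^(2/3) = nQ / (1·√S) = 0.015 × 0.112 / (√0.00076) = 0.06094.
Try y = 0.294 m: A R^(2/3) = 0.04428 — too small.
Try y = 0.426 m: A R^(2/3) = 0.08252 — too large.
Try y = 0.353 m: A R^(2/3) = 0.06099 — close enough.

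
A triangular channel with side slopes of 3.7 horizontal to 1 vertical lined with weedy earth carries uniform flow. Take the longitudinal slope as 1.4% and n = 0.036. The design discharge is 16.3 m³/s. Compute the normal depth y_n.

Manning's equation rearranged: A R^(2/3) = nQ / (1·√S) = 0.036 × 16.3 / (√0.014) = 4.959.
Try y = 0.917 m: A R^(2/3) = 1.807 — short.
Try y = 1.71 m: A R^(2/3) = 9.52 — over.
Try y = 1.34 m: A R^(2/3) = 4.969 — close enough.

y_n = 1.34 m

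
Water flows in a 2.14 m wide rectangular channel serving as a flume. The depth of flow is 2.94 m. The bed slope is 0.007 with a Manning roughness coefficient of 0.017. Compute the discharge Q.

Q = 26.3 m³/s

Flow area A = b·y = 2.14 × 2.94 = 6.292 m². Wetted perimeter P = b + 2y = 2.14 + 2×2.94 = 8.02 m.
Hydraulic radius R = A/P = 6.292/8.02 = 0.7845 m.
Manning's equation: Q = (1/n) A R^(2/3) S^(1/2) = (1/0.017) × 6.292 × 0.7845^(2/3) × 0.007^(1/2) = 26.3 m³/s.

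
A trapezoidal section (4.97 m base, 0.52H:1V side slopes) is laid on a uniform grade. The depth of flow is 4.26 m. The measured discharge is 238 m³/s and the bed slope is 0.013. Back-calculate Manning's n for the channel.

n = 0.024

With bottom width b = 4.97 m and side slope z = 0.52: A = (b + zy)y = (4.97 + 0.52×4.26)×4.26 = 30.61 m²; P = b + 2y√(1+z²) = 4.97 + 2×4.26×1.127 = 14.57 m.
Hydraulic radius R = A/P = 30.61/14.57 = 2.1 m.
Rearranging Manning's equation: n = (1/Q) A R^(2/3) S^(1/2) = (1/238) × 30.61 × 2.1^(2/3) × √0.013 = 0.024.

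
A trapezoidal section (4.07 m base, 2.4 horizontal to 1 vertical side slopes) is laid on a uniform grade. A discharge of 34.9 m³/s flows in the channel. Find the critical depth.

y_c = 1.47 m

At critical depth, Q² T / (g A³) = 1, i.e. A³/T = Q²/g = 34.9²/9.81 = 124.2.
Try y = 1.21 m: A³/T = 60.83 — low.
Try y = 1.68 m: A³/T = 207.8 — high.
Try y = 1.47 m: A³/T = 125.2 — matches.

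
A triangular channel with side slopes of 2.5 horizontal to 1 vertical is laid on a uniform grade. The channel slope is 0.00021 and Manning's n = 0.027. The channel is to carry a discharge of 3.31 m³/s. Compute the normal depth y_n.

Manning's equation rearranged: A R^(2/3) = nQ / (1·√S) = 0.027 × 3.31 / (√0.00021) = 6.167.
Trying y = 2.02 m: A R^(2/3) = 9.773 — too large.
Trying y = 1.36 m: A R^(2/3) = 3.403 — too small.
Trying y = 1.7 m: A R^(2/3) = 6.17 — close enough.

y_n = 1.7 m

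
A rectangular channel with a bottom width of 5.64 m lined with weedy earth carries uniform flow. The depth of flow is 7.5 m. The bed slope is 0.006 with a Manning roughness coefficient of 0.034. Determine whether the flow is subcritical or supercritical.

Flow area A = b·y = 5.64 × 7.5 = 42.3 m². Wetted perimeter P = b + 2y = 5.64 + 2×7.5 = 20.64 m.
Hydraulic radius R = A/P = 42.3/20.64 = 2.049 m.
V = (1/n) R^(2/3) √S = (1/0.034) × 2.049^(2/3) × √0.006 = 3.676 m/s. Hydraulic depth D_h = A/T = 42.3/5.64 = 7.5 m.
Froude number Fr = V/√(g·D_h) = 3.676/√(9.81×7.5) = 0.429, which is less than 1, so the flow is subcritical.

subcritical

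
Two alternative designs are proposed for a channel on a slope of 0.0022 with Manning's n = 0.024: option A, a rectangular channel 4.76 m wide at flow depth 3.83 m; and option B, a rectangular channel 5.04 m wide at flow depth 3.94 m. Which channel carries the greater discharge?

Channel A: Flow area A = b·y = 4.76 × 3.83 = 18.23 m². Wetted perimeter P = b + 2y = 4.76 + 2×3.83 = 12.42 m. Hydraulic radius R = A/P = 18.23/12.42 = 1.468 m. Q_A = (1/0.024)·18.23·1.468^(2/3)·√0.0022 = 46.02 m³/s.
Channel B: Flow area A = b·y = 5.04 × 3.94 = 19.86 m². Wetted perimeter P = b + 2y = 5.04 + 2×3.94 = 12.92 m. Hydraulic radius R = A/P = 19.86/12.92 = 1.537 m. Q_B = (1/0.024)·19.86·1.537^(2/3)·√0.0022 = 51.69 m³/s.
Q_A = 46.02 m³/s vs Q_B = 51.69 m³/s, so channel B carries more.

channel B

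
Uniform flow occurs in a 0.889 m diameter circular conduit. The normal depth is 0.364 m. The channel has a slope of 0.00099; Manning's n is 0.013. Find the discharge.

For a circular section of diameter D = 0.889 m at depth y = 0.364 m, the central angle is θ = 2 arccos(1 − 2y/D) = 2.777 rad. Then A = (D²/8)(θ − sin θ) = 0.2392 m² and P = Dθ/2 = 1.235 m.
Hydraulic radius R = A/P = 0.2392/1.235 = 0.1937 m.
Manning's equation: Q = (1/n) A R^(2/3) S^(1/2) = (1/0.013) × 0.2392 × 0.1937^(2/3) × 0.00099^(1/2) = 0.194 m³/s.

Q = 0.194 m³/s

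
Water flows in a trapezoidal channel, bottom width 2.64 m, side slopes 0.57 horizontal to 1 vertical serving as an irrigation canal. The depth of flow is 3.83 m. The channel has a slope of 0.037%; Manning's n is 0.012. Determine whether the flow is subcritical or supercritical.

With bottom width b = 2.64 m and side slope z = 0.57: A = (b + zy)y = (2.64 + 0.57×3.83)×3.83 = 18.47 m²; P = b + 2y√(1+z²) = 2.64 + 2×3.83×1.151 = 11.46 m.
Hydraulic radius R = A/P = 18.47/11.46 = 1.612 m.
V = (1/n) R^(2/3) √S = (1/0.012) × 1.612^(2/3) × √0.00037 = 2.204 m/s. Hydraulic depth D_h = A/T = 18.47/7.006 = 2.637 m.
Froude number Fr = V/√(g·D_h) = 2.204/√(9.81×2.637) = 0.433, which is less than 1, so the flow is subcritical.

subcritical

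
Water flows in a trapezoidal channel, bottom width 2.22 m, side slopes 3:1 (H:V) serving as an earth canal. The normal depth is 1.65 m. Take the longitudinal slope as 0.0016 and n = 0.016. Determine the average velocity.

V = 2.39 m/s

With bottom width b = 2.22 m and side slope z = 3: A = (b + zy)y = (2.22 + 3×1.65)×1.65 = 11.83 m²; P = b + 2y√(1+z²) = 2.22 + 2×1.65×3.162 = 12.66 m.
Hydraulic radius R = A/P = 11.83/12.66 = 0.9348 m.
From Manning's equation, V = (1/n) R^(2/3) S^(1/2) = (1/0.016) × 0.9348^(2/3) × 0.0016^(1/2) = 2.39 m/s.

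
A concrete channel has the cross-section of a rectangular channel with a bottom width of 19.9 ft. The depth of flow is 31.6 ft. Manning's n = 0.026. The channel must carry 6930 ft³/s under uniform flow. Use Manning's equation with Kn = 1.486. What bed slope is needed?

S = 0.0025

Flow area A = b·y = 19.9 × 31.6 = 628.8 ft². Wetted perimeter P = b + 2y = 19.9 + 2×31.6 = 83.1 ft.
Hydraulic radius R = A/P = 628.8/83.1 = 7.567 ft.
From Manning's equation, S = [nQ / (1.486 A R^(2/3))]² = [0.026 × 6930 / (1.486 × 628.8 × 7.567^(2/3))]² = 0.0025.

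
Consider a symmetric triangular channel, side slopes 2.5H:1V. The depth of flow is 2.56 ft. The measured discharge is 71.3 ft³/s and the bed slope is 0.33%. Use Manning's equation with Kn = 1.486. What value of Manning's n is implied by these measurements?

n = 0.022

For a triangular section with side slope z = 2.5: A = zy² = 2.5×2.56² = 16.38 ft²; P = 2y√(1+z²) = 2×2.56×2.693 = 13.79 ft.
Hydraulic radius R = A/P = 16.38/13.79 = 1.188 ft.
Rearranging Manning's equation: n = (1.486/Q) A R^(2/3) S^(1/2) = (1.486/71.3) × 16.38 × 1.188^(2/3) × √0.0033 = 0.022.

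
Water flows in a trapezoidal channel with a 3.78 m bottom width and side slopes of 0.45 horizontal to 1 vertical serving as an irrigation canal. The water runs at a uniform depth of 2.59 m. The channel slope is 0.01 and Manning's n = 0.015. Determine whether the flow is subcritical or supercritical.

With bottom width b = 3.78 m and side slope z = 0.45: A = (b + zy)y = (3.78 + 0.45×2.59)×2.59 = 12.81 m²; P = b + 2y√(1+z²) = 3.78 + 2×2.59×1.097 = 9.46 m.
Hydraulic radius R = A/P = 12.81/9.46 = 1.354 m.
V = (1/n) R^(2/3) √S = (1/0.015) × 1.354^(2/3) × √0.01 = 8.159 m/s. Hydraulic depth D_h = A/T = 12.81/6.111 = 2.096 m.
Froude number Fr = V/√(g·D_h) = 8.159/√(9.81×2.096) = 1.8, which is greater than 1, so the flow is supercritical.

supercritical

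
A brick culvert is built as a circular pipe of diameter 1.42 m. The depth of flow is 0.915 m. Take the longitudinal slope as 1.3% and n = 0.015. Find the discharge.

For a circular section of diameter D = 1.42 m at depth y = 0.915 m, the central angle is θ = 2 arccos(1 − 2y/D) = 3.727 rad. Then A = (D²/8)(θ − sin θ) = 1.079 m² and P = Dθ/2 = 2.646 m.
Hydraulic radius R = A/P = 1.079/2.646 = 0.4077 m.
Manning's equation: Q = (1/n) A R^(2/3) S^(1/2) = (1/0.015) × 1.079 × 0.4077^(2/3) × 0.013^(1/2) = 4.51 m³/s.

Q = 4.51 m³/s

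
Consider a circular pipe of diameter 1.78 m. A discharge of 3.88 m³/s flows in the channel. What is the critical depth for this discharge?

At critical depth, Q² T / (g A³) = 1, i.e. A³/T = Q²/g = 3.88²/9.81 = 1.535.
Try y = 0.813 m: A³/T = 0.7657 — short.
Try y = 0.975 m: A³/T = 1.533 — close enough.

y_c = 0.975 m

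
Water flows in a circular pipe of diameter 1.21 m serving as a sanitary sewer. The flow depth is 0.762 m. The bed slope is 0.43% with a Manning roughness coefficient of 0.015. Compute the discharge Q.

For a circular section of diameter D = 1.21 m at depth y = 0.762 m, the central angle is θ = 2 arccos(1 − 2y/D) = 3.667 rad. Then A = (D²/8)(θ − sin θ) = 0.7628 m² and P = Dθ/2 = 2.218 m.
Hydraulic radius R = A/P = 0.7628/2.218 = 0.3439 m.
Manning's equation: Q = (1/n) A R^(2/3) S^(1/2) = (1/0.015) × 0.7628 × 0.3439^(2/3) × 0.0043^(1/2) = 1.64 m³/s.

Q = 1.64 m³/s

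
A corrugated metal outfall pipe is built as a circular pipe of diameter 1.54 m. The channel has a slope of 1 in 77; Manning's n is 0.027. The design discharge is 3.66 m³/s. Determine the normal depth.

y_n = 1.12 m

Manning's equation rearranged: A R^(2/3) = nQ / (1·√S) = 0.027 × 3.66 / (√0.01299) = 0.8671.
Try y = 1.41 m: A R^(2/3) = 1.057 — too large.
Try y = 1.12 m: A R^(2/3) = 0.8664 — matches.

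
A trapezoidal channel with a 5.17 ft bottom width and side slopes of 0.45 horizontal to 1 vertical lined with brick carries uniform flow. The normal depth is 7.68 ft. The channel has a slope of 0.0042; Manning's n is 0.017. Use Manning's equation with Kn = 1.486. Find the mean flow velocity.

V = 11.8 ft/s

With bottom width b = 5.17 ft and side slope z = 0.45: A = (b + zy)y = (5.17 + 0.45×7.68)×7.68 = 66.25 ft²; P = b + 2y√(1+z²) = 5.17 + 2×7.68×1.097 = 22.01 ft.
Hydraulic radius R = A/P = 66.25/22.01 = 3.009 ft.
From Manning's equation, V = (1.486/n) R^(2/3) S^(1/2) = (1.486/0.017) × 3.009^(2/3) × 0.0042^(1/2) = 11.8 ft/s.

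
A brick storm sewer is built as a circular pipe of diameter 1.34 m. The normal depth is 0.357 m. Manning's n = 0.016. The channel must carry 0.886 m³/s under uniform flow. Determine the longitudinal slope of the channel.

S = 0.018

For a circular section of diameter D = 1.34 m at depth y = 0.357 m, the central angle is θ = 2 arccos(1 − 2y/D) = 2.169 rad. Then A = (D²/8)(θ − sin θ) = 0.3015 m² and P = Dθ/2 = 1.454 m.
Hydraulic radius R = A/P = 0.3015/1.454 = 0.2074 m.
From Manning's equation, S = [nQ / (1 A R^(2/3))]² = [0.016 × 0.886 / (1 × 0.3015 × 0.2074^(2/3))]² = 0.018.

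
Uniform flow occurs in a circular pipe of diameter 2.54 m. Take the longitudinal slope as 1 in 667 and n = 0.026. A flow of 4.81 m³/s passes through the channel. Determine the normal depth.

y_n = 1.82 m

Manning's equation rearranged: A R^(2/3) = nQ / (1·√S) = 0.026 × 4.81 / (√0.001499) = 3.23.
Trying y = 2.08 m: A R^(2/3) = 3.74 — high.
Trying y = 1.82 m: A R^(2/3) = 3.23 — close enough.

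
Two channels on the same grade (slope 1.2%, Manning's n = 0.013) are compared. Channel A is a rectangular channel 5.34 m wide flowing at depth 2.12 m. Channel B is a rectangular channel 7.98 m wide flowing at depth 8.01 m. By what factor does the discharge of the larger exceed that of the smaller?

9.71

Channel A: Flow area A = b·y = 5.34 × 2.12 = 11.32 m². Wetted perimeter P = b + 2y = 5.34 + 2×2.12 = 9.58 m. Hydraulic radius R = A/P = 11.32/9.58 = 1.182 m. Q_A = (1/0.013)·11.32·1.182^(2/3)·√0.012 = 106.6 m³/s.
Channel B: Flow area A = b·y = 7.98 × 8.01 = 63.92 m². Wetted perimeter P = b + 2y = 7.98 + 2×8.01 = 24 m. Hydraulic radius R = A/P = 63.92/24 = 2.663 m. Q_B = (1/0.013)·63.92·2.663^(2/3)·√0.012 = 1035 m³/s.
The larger discharge is 1035 m³/s and the smaller is 106.6 m³/s; the ratio is 9.71.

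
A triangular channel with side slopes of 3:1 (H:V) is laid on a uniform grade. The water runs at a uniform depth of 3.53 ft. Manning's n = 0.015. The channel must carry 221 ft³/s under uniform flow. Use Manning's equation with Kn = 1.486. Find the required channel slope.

For a triangular section with side slope z = 3: A = zy² = 3×3.53² = 37.38 ft²; P = 2y√(1+z²) = 2×3.53×3.162 = 22.33 ft.
Hydraulic radius R = A/P = 37.38/22.33 = 1.674 ft.
From Manning's equation, S = [nQ / (1.486 A R^(2/3))]² = [0.015 × 221 / (1.486 × 37.38 × 1.674^(2/3))]² = 0.00179.

S = 0.00179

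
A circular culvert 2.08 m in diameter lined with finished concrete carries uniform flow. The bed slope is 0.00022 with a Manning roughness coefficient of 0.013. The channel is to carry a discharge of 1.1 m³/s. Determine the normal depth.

y_n = 0.964 m

Manning's equation rearranged: A R^(2/3) = nQ / (1·√S) = 0.013 × 1.1 / (√0.00022) = 0.9641.
Try y = 1.22 m: A R^(2/3) = 1.425 — too large.
Try y = 0.964 m: A R^(2/3) = 0.9639 — ≈ 0.9641.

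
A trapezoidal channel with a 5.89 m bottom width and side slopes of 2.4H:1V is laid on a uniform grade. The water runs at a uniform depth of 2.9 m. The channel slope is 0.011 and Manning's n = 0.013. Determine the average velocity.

V = 11.8 m/s

With bottom width b = 5.89 m and side slope z = 2.4: A = (b + zy)y = (5.89 + 2.4×2.9)×2.9 = 37.27 m²; P = b + 2y√(1+z²) = 5.89 + 2×2.9×2.6 = 20.97 m.
Hydraulic radius R = A/P = 37.27/20.97 = 1.777 m.
From Manning's equation, V = (1/n) R^(2/3) S^(1/2) = (1/0.013) × 1.777^(2/3) × 0.011^(1/2) = 11.8 m/s.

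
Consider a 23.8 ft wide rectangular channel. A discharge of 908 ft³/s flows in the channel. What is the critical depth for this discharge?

y_c = 3.56 ft

For a rectangular channel, critical depth y_c = (q²/g)^(1/3) where q = Q/b = 908/23.8 = 38.15 ft²/s.
So y_c = (38.15²/32.2)^(1/3) = 3.56 ft.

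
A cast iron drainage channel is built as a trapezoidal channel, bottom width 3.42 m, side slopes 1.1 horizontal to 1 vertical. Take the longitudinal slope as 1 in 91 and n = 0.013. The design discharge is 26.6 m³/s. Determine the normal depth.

y_n = 0.953 m

Manning's equation rearranged: A R^(2/3) = nQ / (1·√S) = 0.013 × 26.6 / (√0.01099) = 3.299.
At y = 0.729 m: A R^(2/3) = 2.068 — short.
At y = 1.13 m: A R^(2/3) = 4.454 — over.
At y = 0.953 m: A R^(2/3) = 3.296 — close enough.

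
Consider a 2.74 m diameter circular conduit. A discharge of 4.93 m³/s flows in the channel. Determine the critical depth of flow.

y_c = 0.969 m

At critical depth, Q² T / (g A³) = 1, i.e. A³/T = Q²/g = 4.93²/9.81 = 2.478.
Trying y = 1.21 m: A³/T = 5.817 — too large.
Trying y = 0.969 m: A³/T = 2.477 — matches.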